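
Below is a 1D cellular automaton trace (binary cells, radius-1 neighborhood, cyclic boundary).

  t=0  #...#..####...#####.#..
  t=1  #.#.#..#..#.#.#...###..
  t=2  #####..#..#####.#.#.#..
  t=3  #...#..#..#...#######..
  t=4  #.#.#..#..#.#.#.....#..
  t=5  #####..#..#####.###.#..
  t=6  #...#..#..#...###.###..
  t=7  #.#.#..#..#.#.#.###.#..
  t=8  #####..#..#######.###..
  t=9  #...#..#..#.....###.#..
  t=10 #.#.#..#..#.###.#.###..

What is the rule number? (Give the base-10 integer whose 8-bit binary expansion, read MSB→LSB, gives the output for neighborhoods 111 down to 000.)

  ###|.  b7=0 t=0,i=8
  ##.|#  b6=1 t=0,i=10
  #.#|#  b5=1 t=0,i=19
  #..|.  b4=0 t=0,i=1
  .##|#  b3=1 t=0,i=7
  .#.|#  b2=1 t=0,i=0
  ..#|.  b1=0 t=0,i=3
  ...|#  b0=1 t=0,i=2
  bits 01101101 = 109

109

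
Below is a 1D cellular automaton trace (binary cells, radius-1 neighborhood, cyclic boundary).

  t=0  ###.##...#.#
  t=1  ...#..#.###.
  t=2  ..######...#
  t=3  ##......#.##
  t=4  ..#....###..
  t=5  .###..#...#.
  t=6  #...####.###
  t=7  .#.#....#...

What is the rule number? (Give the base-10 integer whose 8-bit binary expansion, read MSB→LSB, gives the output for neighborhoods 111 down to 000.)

54

  ###|.  b7=0 t=0,i=0
  ##.|.  b6=0 t=0,i=2
  #.#|#  b5=1 t=0,i=3
  #..|#  b4=1 t=0,i=6
  .##|.  b3=0 t=0,i=4
  .#.|#  b2=1 t=0,i=9
  ..#|#  b1=1 t=0,i=8
  ...|.  b0=0 t=0,i=7
  bits 00110110 = 54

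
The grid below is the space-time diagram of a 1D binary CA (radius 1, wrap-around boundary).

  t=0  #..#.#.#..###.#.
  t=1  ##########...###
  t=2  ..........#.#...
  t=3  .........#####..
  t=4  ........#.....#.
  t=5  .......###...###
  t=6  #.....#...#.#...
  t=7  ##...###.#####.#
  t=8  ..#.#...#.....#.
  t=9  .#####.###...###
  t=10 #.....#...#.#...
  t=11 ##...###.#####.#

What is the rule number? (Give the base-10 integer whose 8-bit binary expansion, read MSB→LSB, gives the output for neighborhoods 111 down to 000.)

  ###|.  b7=0 t=0,i=11
  ##.|.  b6=0 t=0,i=12
  #.#|#  b5=1 t=0,i=4
  #..|#  b4=1 t=0,i=1
  .##|.  b3=0 t=0,i=10
  .#.|#  b2=1 t=0,i=0
  ..#|#  b1=1 t=0,i=2
  ...|.  b0=0 t=1,i=11
  bits 00110110 = 54

54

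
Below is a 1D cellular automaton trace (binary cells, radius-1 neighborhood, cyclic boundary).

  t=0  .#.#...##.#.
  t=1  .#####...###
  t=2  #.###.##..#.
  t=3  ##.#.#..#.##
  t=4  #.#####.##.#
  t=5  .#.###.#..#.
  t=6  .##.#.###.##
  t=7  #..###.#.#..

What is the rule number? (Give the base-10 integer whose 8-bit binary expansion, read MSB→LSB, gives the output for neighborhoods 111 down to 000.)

181

  nb ###: next=#  (t=1,i=2, bit7=1)
  nb ##.: next=.  (t=0,i=8, bit6=0)
  nb #.#: next=#  (t=0,i=2, bit5=1)
  nb #..: next=#  (t=0,i=4, bit4=1)
  nb .##: next=.  (t=0,i=7, bit3=0)
  nb .#.: next=#  (t=0,i=1, bit2=1)
  nb ..#: next=.  (t=0,i=0, bit1=0)
  nb ...: next=#  (t=0,i=5, bit0=1)
  bits 10110101 = 181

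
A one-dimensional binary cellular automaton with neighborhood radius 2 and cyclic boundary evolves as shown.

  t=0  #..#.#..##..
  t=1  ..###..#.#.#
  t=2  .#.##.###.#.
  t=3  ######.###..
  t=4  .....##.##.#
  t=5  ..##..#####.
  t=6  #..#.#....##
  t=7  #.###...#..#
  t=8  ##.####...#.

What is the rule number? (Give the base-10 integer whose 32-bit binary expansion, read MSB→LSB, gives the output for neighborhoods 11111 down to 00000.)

1028553763

  nb #####: next=.  (t=3,i=2, bit31=0)
  nb ####.: next=.  (t=3,i=4, bit30=0)
  nb ###.#: next=#  (t=2,i=8, bit29=1)
  nb ###..: next=#  (t=1,i=4, bit28=1)
  nb ##.##: next=#  (t=2,i=5, bit27=1)
  nb ##.#.: next=#  (t=2,i=9, bit26=1)
  nb ##..#: next=.  (t=0,i=10, bit25=0)
  nb ##...: next=#  (t=5,i=11, bit24=1)
  nb #.###: next=.  (t=2,i=6, bit23=0)
  nb #.##.: next=#  (t=2,i=3, bit22=1)
  nb #.#.#: next=.  (t=1,i=9, bit21=0)
  nb #.#..: next=.  (t=0,i=5, bit20=0)
  nb #..##: next=#  (t=0,i=7, bit19=1)
  nb #..#.: next=#  (t=0,i=2, bit18=1)
  nb #...#: next=#  (t=5,i=0, bit17=1)
  nb #....: next=.  (t=4,i=1, bit16=0)
  nb .####: next=.  (t=3,i=1, bit15=0)
  nb .###.: next=#  (t=1,i=3, bit14=1)
  nb .##.#: next=#  (t=2,i=4, bit13=1)
  nb .##..: next=#  (t=0,i=9, bit12=1)
  nb .#.##: next=#  (t=2,i=2, bit11=1)
  nb .#.#.: next=#  (t=0,i=4, bit10=1)
  nb .#..#: next=.  (t=0,i=1, bit9=0)
  nb .#...: next=.  (t=4,i=0, bit8=0)
  nb ..###: next=.  (t=1,i=2, bit7=0)
  nb ..##.: next=.  (t=0,i=8, bit6=0)
  nb ..#.#: next=#  (t=0,i=3, bit5=1)
  nb ..#..: next=.  (t=0,i=0, bit4=0)
  nb ...##: next=.  (t=4,i=4, bit3=0)
  nb ...#.: next=.  (t=7,i=7, bit2=0)
  nb ....#: next=#  (t=4,i=3, bit1=1)
  nb .....: next=#  (t=4,i=2, bit0=1)
  bits 00111101010011100111110000100011 = 1028553763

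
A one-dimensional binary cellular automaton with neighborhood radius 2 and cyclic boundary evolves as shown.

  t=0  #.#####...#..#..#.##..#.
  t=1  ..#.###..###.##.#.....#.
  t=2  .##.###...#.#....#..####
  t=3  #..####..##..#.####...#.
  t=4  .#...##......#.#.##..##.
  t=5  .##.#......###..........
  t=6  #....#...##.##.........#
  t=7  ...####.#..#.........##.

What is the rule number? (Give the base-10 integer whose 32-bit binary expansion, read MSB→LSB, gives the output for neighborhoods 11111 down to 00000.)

  ##### -> #   bit 31 = 1  t=0,i=4
  ####. -> #   bit 30 = 1  t=0,i=5
  ###.# -> .   bit 29 = 0  t=1,i=11
  ###.. -> #   bit 28 = 1  t=0,i=6
  ##.## -> #   bit 27 = 1  t=1,i=12
  ##.#. -> .   bit 26 = 0  t=1,i=15
  ##..# -> .   bit 25 = 0  t=0,i=20
  ##... -> .   bit 24 = 0  t=0,i=7
  #.### -> #   bit 23 = 1  t=0,i=2
  #.##. -> .   bit 22 = 0  t=0,i=18
  #.#.# -> .   bit 21 = 0  t=0,i=0
  #.#.. -> .   bit 20 = 0  t=1,i=16
  #..## -> .   bit 19 = 0  t=1,i=8
  #..#. -> .   bit 18 = 0  t=0,i=12
  #...# -> .   bit 17 = 0  t=0,i=8
  #.... -> .   bit 16 = 0  t=1,i=18
  .#### -> .   bit 15 = 0  t=0,i=3
  .###. -> #   bit 14 = 1  t=1,i=5
  .##.# -> .   bit 13 = 0  t=1,i=14
  .##.. -> .   bit 12 = 0  t=0,i=19
  .#.## -> .   bit 11 = 0  t=0,i=1
  .#.#. -> .   bit 10 = 0  t=0,i=23
  .#..# -> #   bit 9 = 1  t=0,i=11
  .#... -> #   bit 8 = 1  t=1,i=17
  ..### -> .   bit 7 = 0  t=1,i=9
  ..##. -> .   bit 6 = 0  t=3,i=9
  ..#.# -> #   bit 5 = 1  t=0,i=16
  ..#.. -> #   bit 4 = 1  t=0,i=10
  ...## -> #   bit 3 = 1  t=4,i=4
  ...#. -> #   bit 2 = 1  t=0,i=9
  ....# -> #   bit 1 = 1  t=1,i=20
  ..... -> .   bit 0 = 0  t=1,i=19
  bits 11011000100000000100001100111110 = 3632284478

3632284478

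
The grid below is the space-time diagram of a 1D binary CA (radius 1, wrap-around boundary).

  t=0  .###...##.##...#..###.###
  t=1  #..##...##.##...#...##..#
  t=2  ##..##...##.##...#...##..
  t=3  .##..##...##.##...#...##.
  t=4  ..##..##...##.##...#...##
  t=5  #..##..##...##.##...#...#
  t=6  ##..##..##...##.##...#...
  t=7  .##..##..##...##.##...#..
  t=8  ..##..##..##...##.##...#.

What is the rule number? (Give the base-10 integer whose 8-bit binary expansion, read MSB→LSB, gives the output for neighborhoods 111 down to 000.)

  ### -> .   bit 7 = 0  t=0,i=2
  ##. -> #   bit 6 = 1  t=0,i=3
  #.# -> #   bit 5 = 1  t=0,i=0
  #.. -> #   bit 4 = 1  t=0,i=4
  .## -> .   bit 3 = 0  t=0,i=1
  .#. -> .   bit 2 = 0  t=0,i=15
  ..# -> .   bit 1 = 0  t=0,i=6
  ... -> .   bit 0 = 0  t=0,i=5
  bits 01110000 = 112

112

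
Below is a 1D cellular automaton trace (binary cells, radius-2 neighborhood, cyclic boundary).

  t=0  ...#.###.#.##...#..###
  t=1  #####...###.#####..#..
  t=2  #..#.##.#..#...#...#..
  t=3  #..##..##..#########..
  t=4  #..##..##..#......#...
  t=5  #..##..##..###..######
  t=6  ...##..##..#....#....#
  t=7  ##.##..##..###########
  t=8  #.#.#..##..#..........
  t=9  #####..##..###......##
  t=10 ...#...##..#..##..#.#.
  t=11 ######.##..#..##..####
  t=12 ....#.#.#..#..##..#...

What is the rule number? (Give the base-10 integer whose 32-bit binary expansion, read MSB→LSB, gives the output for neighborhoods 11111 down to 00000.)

  [31] ##### => .  t=1,i=2
  [30] ####. => #  t=1,i=3
  [29] ###.# => .  t=0,i=7
  [28] ###.. => .  t=0,i=21
  [27] ##.## => #  t=1,i=11
  [26] ##.#. => #  t=0,i=8
  [25] ##..# => .  t=1,i=17
  [24] ##... => #  t=0,i=0
  [23] #.### => .  t=0,i=5
  [22] #.##. => .  t=0,i=11
  [21] #.#.# => #  t=0,i=9
  [20] #.#.. => #  t=2,i=8
  [19] #..## => .  t=0,i=18
  [18] #..#. => .  t=1,i=18
  [17] #...# => #  t=0,i=1
  [16] #.... => #  t=4,i=13
  [15] .#### => .  t=1,i=1
  [14] .###. => .  t=0,i=6
  [13] .##.# => .  t=2,i=6
  [12] .##.. => #  t=0,i=12
  [11] .#.## => #  t=0,i=4
  [10] .#.#. => #  t=8,i=1
  [9] .#..# => .  t=0,i=17
  [8] .#... => #  t=2,i=12
  [7] ..### => #  t=0,i=19
  [6] ..##. => #  t=3,i=3
  [5] ..#.# => #  t=0,i=3
  [4] ..#.. => #  t=0,i=16
  [3] ...## => .  t=1,i=7
  [2] ...#. => #  t=0,i=2
  [1] ....# => #  t=4,i=16
  [0] ..... => .  t=4,i=14
  bits 01001101001100110001110111110110 = 1295195638

1295195638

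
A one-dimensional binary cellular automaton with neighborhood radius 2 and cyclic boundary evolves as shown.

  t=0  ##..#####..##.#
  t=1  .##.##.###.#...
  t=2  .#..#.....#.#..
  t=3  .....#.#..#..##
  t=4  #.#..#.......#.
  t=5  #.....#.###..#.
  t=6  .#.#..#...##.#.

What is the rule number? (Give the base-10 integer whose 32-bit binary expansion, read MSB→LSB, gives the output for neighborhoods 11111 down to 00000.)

  nb #####: next=.  (t=0,i=6, bit31=0)
  nb ####.: next=#  (t=0,i=7, bit30=1)
  nb ###.#: next=.  (t=1,i=9, bit29=0)
  nb ###..: next=#  (t=0,i=1, bit28=1)
  nb ##.##: next=.  (t=0,i=13, bit27=0)
  nb ##.#.: next=#  (t=1,i=10, bit26=1)
  nb ##..#: next=#  (t=0,i=2, bit25=1)
  nb ##...: next=#  (t=3,i=0, bit24=1)
  nb #.###: next=.  (t=0,i=14, bit23=0)
  nb #.##.: next=#  (t=1,i=4, bit22=1)
  nb #.#.#: next=#  (t=4,i=0, bit21=1)
  nb #.#..: next=.  (t=1,i=11, bit20=0)
  nb #..##: next=.  (t=0,i=3, bit19=0)
  nb #..#.: next=.  (t=2,i=3, bit18=0)
  nb #...#: next=#  (t=2,i=14, bit17=1)
  nb #....: next=.  (t=1,i=13, bit16=0)
  nb .####: next=#  (t=0,i=5, bit15=1)
  nb .###.: next=.  (t=0,i=0, bit14=0)
  nb .##.#: next=.  (t=0,i=12, bit13=0)
  nb .##..: next=.  (t=3,i=14, bit12=0)
  nb .#.##: next=.  (t=5,i=7, bit11=0)
  nb .#.#.: next=.  (t=2,i=11, bit10=0)
  nb .#..#: next=.  (t=2,i=2, bit9=0)
  nb .#...: next=#  (t=1,i=12, bit8=1)
  nb ..###: next=#  (t=0,i=4, bit7=1)
  nb ..##.: next=#  (t=0,i=11, bit6=1)
  nb ..#.#: next=#  (t=2,i=10, bit5=1)
  nb ..#..: next=.  (t=2,i=1, bit4=0)
  nb ...##: next=.  (t=1,i=0, bit3=0)
  nb ...#.: next=.  (t=2,i=0, bit2=0)
  nb ....#: next=.  (t=1,i=14, bit1=0)
  nb .....: next=#  (t=2,i=7, bit0=1)
  bits 01010111011000101000000111100001 = 1466073569

1466073569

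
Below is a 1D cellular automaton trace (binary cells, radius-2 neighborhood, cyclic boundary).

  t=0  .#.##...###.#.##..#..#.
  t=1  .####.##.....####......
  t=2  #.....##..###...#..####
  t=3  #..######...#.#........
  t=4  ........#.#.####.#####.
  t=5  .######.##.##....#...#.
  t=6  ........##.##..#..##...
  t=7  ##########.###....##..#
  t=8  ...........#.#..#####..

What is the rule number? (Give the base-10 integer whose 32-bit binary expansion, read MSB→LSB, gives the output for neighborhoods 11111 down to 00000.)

  [31] ##### => .  t=2,i=21
  [30] ####. => .  t=1,i=3
  [29] ###.# => .  t=0,i=10
  [28] ###.. => #  t=1,i=16
  [27] ##.## => .  t=1,i=5
  [26] ##.#. => .  t=0,i=11
  [25] ##..# => #  t=0,i=16
  [24] ##... => .  t=0,i=5
  [23] #.### => #  t=4,i=12
  [22] #.##. => #  t=0,i=3
  [21] #.#.# => .  t=0,i=12
  [20] #.#.. => #  t=3,i=14
  [19] #..## => .  t=2,i=9
  [18] #..#. => .  t=0,i=0
  [17] #...# => #  t=0,i=6
  [16] #.... => .  t=1,i=9
  [15] .#### => .  t=1,i=2
  [14] .###. => .  t=0,i=9
  [13] .##.# => #  t=5,i=9
  [12] .##.. => #  t=0,i=4
  [11] .#.## => #  t=0,i=2
  [10] .#.#. => #  t=3,i=13
  [9] .#..# => .  t=0,i=19
  [8] .#... => #  t=3,i=15
  [7] ..### => .  t=0,i=8
  [6] ..##. => #  t=2,i=6
  [5] ..#.# => #  t=0,i=1
  [4] ..#.. => .  t=0,i=18
  [3] ...## => #  t=0,i=7
  [2] ...#. => .  t=2,i=15
  [1] ....# => #  t=1,i=11
  [0] ..... => #  t=1,i=10
  bits 00010010110100100011110101101011 = 315768171

315768171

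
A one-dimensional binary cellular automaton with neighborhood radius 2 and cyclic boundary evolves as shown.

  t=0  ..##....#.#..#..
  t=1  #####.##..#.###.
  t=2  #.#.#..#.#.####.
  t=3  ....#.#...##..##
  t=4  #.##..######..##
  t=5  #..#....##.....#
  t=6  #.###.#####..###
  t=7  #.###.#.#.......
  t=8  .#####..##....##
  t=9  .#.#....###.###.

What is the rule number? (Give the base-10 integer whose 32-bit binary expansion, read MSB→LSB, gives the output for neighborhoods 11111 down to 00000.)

2778093918

  [31] ##### => #  t=1,i=2
  [30] ####. => .  t=1,i=3
  [29] ###.# => #  t=1,i=4
  [28] ###.. => .  t=4,i=11
  [27] ##.## => .  t=1,i=5
  [26] ##.#. => #  t=2,i=15
  [25] ##..# => .  t=1,i=8
  [24] ##... => #  t=0,i=4
  [23] #.### => #  t=1,i=0
  [22] #.##. => .  t=1,i=6
  [21] #.#.# => .  t=2,i=0
  [20] #.#.. => #  t=0,i=10
  [19] #..## => .  t=3,i=13
  [18] #..#. => #  t=0,i=12
  [17] #...# => #  t=3,i=8
  [16] #.... => .  t=0,i=5
  [15] .#### => .  t=1,i=1
  [14] .###. => #  t=1,i=13
  [13] .##.# => .  t=8,i=15
  [12] .##.. => #  t=0,i=3
  [11] .#.## => #  t=1,i=11
  [10] .#.#. => .  t=0,i=9
  [9] .#..# => .  t=0,i=11
  [8] .#... => #  t=0,i=14
  [7] ..### => .  t=4,i=6
  [6] ..##. => #  t=0,i=2
  [5] ..#.# => .  t=0,i=8
  [4] ..#.. => #  t=0,i=13
  [3] ...## => #  t=0,i=1
  [2] ...#. => #  t=0,i=7
  [1] ....# => #  t=0,i=0
  [0] ..... => .  t=5,i=12
  bits 10100101100101100101100101011110 = 2778093918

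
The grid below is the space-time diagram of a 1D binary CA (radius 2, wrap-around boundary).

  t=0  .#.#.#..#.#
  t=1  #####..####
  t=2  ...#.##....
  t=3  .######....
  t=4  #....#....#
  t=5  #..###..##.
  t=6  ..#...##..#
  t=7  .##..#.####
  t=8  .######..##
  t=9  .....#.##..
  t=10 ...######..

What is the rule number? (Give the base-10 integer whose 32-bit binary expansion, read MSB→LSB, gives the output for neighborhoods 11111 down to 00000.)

  ##### -> .   bit 31 = 0  t=1,i=0
  ####. -> #   bit 30 = 1  t=1,i=3
  ###.# -> #   bit 29 = 1  t=7,i=10
  ###.. -> .   bit 28 = 0  t=1,i=4
  ##.## -> .   bit 27 = 0  t=7,i=0
  ##.#. -> #   bit 26 = 1  t=5,i=10
  ##..# -> #   bit 25 = 1  t=1,i=5
  ##... -> .   bit 24 = 0  t=2,i=7
  #.### -> .   bit 23 = 0  t=7,i=7
  #.##. -> #   bit 22 = 1  t=2,i=5
  #.#.# -> #   bit 21 = 1  t=0,i=1
  #.#.. -> .   bit 20 = 0  t=0,i=5
  #..## -> #   bit 19 = 1  t=1,i=6
  #..#. -> #   bit 18 = 1  t=0,i=7
  #...# -> .   bit 17 = 0  t=6,i=4
  #.... -> .   bit 16 = 0  t=2,i=8
  .#### -> .   bit 15 = 0  t=1,i=8
  .###. -> .   bit 14 = 0  t=5,i=4
  .##.# -> .   bit 13 = 0  t=5,i=9
  .##.. -> #   bit 12 = 1  t=2,i=6
  .#.## -> #   bit 11 = 1  t=2,i=4
  .#.#. -> #   bit 10 = 1  t=0,i=0
  .#..# -> .   bit 9 = 0  t=0,i=6
  .#... -> .   bit 8 = 0  t=4,i=6
  ..### -> .   bit 7 = 0  t=1,i=7
  ..##. -> .   bit 6 = 0  t=4,i=10
  ..#.# -> #   bit 5 = 1  t=0,i=8
  ..#.. -> #   bit 4 = 1  t=4,i=5
  ...## -> #   bit 3 = 1  t=3,i=0
  ...#. -> #   bit 2 = 1  t=2,i=2
  ....# -> #   bit 1 = 1  t=2,i=1
  ..... -> .   bit 0 = 0  t=2,i=0
  bits 01100110011011000001110000111110 = 1718361150

1718361150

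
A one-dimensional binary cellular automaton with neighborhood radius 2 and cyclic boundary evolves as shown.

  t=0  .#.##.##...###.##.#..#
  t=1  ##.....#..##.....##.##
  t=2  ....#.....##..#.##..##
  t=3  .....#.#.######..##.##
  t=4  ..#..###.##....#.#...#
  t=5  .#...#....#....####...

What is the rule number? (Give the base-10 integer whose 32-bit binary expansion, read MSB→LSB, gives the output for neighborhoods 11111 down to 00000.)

  nb #####: next=.  (t=3,i=11, bit31=0)
  nb ####.: next=.  (t=1,i=0, bit30=0)
  nb ###.#: next=.  (t=0,i=13, bit29=0)
  nb ###..: next=.  (t=1,i=1, bit28=0)
  nb ##.##: next=.  (t=0,i=5, bit27=0)
  nb ##.#.: next=#  (t=0,i=17, bit26=1)
  nb ##..#: next=#  (t=2,i=12, bit25=1)
  nb ##...: next=.  (t=0,i=8, bit24=0)
  nb #.###: next=#  (t=1,i=20, bit23=1)
  nb #.##.: next=.  (t=0,i=3, bit22=0)
  nb #.#.#: next=#  (t=0,i=1, bit21=1)
  nb #.#..: next=#  (t=0,i=18, bit20=1)
  nb #..##: next=.  (t=1,i=9, bit19=0)
  nb #..#.: next=#  (t=0,i=20, bit18=1)
  nb #...#: next=.  (t=0,i=9, bit17=0)
  nb #....: next=.  (t=1,i=3, bit16=0)
  nb .####: next=#  (t=1,i=21, bit15=1)
  nb .###.: next=.  (t=0,i=12, bit14=0)
  nb .##.#: next=.  (t=0,i=4, bit13=0)
  nb .##..: next=#  (t=0,i=7, bit12=1)
  nb .#.##: next=.  (t=0,i=2, bit11=0)
  nb .#.#.: next=#  (t=0,i=0, bit10=1)
  nb .#..#: next=.  (t=0,i=19, bit9=0)
  nb .#...: next=#  (t=2,i=5, bit8=1)
  nb ..###: next=#  (t=0,i=11, bit7=1)
  nb ..##.: next=#  (t=1,i=10, bit6=1)
  nb ..#.#: next=#  (t=0,i=21, bit5=1)
  nb ..#..: next=.  (t=1,i=7, bit4=0)
  nb ...##: next=#  (t=0,i=10, bit3=1)
  nb ...#.: next=.  (t=1,i=6, bit2=0)
  nb ....#: next=.  (t=1,i=5, bit1=0)
  nb .....: next=#  (t=1,i=4, bit0=1)
  bits 00000110101101001001010111101001 = 112498153

112498153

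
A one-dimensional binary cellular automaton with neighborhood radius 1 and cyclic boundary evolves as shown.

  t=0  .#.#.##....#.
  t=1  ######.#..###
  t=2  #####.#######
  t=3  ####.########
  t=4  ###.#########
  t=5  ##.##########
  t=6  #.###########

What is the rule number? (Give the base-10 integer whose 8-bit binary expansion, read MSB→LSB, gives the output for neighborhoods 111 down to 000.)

  nb ###: next=#  (t=1,i=0, bit7=1)
  nb ##.: next=.  (t=0,i=6, bit6=0)
  nb #.#: next=#  (t=0,i=2, bit5=1)
  nb #..: next=#  (t=0,i=7, bit4=1)
  nb .##: next=#  (t=0,i=5, bit3=1)
  nb .#.: next=#  (t=0,i=1, bit2=1)
  nb ..#: next=#  (t=0,i=0, bit1=1)
  nb ...: next=.  (t=0,i=8, bit0=0)
  bits 10111110 = 190

190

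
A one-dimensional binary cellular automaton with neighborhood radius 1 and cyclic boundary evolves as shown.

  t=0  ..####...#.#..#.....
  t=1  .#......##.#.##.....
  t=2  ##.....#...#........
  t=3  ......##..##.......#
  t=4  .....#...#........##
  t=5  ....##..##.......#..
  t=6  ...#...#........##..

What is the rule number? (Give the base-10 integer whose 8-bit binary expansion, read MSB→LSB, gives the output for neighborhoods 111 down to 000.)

  nb ###: next=.  (t=0,i=3, bit7=0)
  nb ##.: next=.  (t=0,i=5, bit6=0)
  nb #.#: next=.  (t=0,i=10, bit5=0)
  nb #..: next=.  (t=0,i=6, bit4=0)
  nb .##: next=.  (t=0,i=2, bit3=0)
  nb .#.: next=#  (t=0,i=9, bit2=1)
  nb ..#: next=#  (t=0,i=1, bit1=1)
  nb ...: next=.  (t=0,i=0, bit0=0)
  bits 00000110 = 6

6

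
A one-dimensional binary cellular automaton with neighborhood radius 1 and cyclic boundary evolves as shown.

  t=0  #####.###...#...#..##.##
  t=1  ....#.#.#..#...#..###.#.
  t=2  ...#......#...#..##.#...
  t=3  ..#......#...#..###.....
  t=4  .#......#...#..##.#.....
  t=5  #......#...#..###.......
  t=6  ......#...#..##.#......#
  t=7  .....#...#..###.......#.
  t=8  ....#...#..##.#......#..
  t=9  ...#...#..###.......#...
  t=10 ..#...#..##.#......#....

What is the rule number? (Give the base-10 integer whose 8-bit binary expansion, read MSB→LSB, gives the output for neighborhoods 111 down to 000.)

74

  [7] ### => .  t=0,i=0
  [6] ##. => #  t=0,i=4
  [5] #.# => .  t=0,i=5
  [4] #.. => .  t=0,i=9
  [3] .## => #  t=0,i=6
  [2] .#. => .  t=0,i=12
  [1] ..# => #  t=0,i=11
  [0] ... => .  t=0,i=10
  bits 01001010 = 74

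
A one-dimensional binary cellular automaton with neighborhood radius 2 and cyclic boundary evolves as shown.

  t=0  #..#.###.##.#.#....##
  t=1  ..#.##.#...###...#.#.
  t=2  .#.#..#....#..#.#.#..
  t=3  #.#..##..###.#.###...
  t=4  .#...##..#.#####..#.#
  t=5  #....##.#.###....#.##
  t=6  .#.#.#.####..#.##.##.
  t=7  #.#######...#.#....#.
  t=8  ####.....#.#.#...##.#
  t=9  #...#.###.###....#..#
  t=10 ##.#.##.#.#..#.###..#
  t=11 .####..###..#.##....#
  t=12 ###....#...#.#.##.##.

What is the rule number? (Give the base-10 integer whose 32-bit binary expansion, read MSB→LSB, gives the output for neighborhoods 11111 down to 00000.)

  #####|.  b31=0 t=4,i=13
  ####.|.  b30=0 t=4,i=14
  ###.#|#  b29=1 t=0,i=7
  ###..|.  b28=0 t=0,i=0
  ##.##|.  b27=0 t=0,i=8
  ##.#.|#  b26=1 t=0,i=11
  ##..#|.  b25=0 t=0,i=1
  ##...|#  b24=1 t=1,i=14
  #.###|#  b23=1 t=0,i=5
  #.##.|.  b22=0 t=0,i=9
  #.#.#|#  b21=1 t=0,i=12
  #.#..|.  b20=0 t=0,i=14
  #..##|.  b19=0 t=3,i=4
  #..#.|#  b18=1 t=0,i=2
  #...#|.  b17=0 t=1,i=0
  #....|.  b16=0 t=0,i=16
  .####|#  b15=1 t=4,i=12
  .###.|.  b14=0 t=0,i=6
  .##.#|.  b13=0 t=0,i=10
  .##..|#  b12=1 t=3,i=6
  .#.##|#  b11=1 t=0,i=4
  .#.#.|#  b10=1 t=0,i=13
  .#..#|.  b9=0 t=2,i=4
  .#...|.  b8=0 t=0,i=15
  ..###|#  b7=1 t=0,i=19
  ..##.|#  b6=1 t=3,i=5
  ..#.#|.  b5=0 t=0,i=3
  ..#..|#  b4=1 t=2,i=6
  ...##|.  b3=0 t=0,i=18
  ...#.|#  b2=1 t=1,i=1
  ....#|#  b1=1 t=0,i=17
  .....|#  b0=1 t=8,i=6
  bits 00100101101001001001110011010111 = 631545047

631545047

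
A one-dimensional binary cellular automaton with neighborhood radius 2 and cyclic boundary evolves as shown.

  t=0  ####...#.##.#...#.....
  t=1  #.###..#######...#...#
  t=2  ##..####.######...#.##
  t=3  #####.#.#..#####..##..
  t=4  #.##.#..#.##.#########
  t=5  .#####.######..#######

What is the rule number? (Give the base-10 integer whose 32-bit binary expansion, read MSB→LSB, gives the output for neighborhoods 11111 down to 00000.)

3747363304

  [31] ##### => #  t=1,i=9
  [30] ####. => #  t=0,i=2
  [29] ###.# => .  t=2,i=7
  [28] ###.. => #  t=0,i=3
  [27] ##.## => #  t=1,i=1
  [26] ##.#. => #  t=0,i=11
  [25] ##..# => #  t=1,i=5
  [24] ##... => #  t=0,i=4
  [23] #.### => .  t=1,i=2
  [22] #.##. => #  t=0,i=9
  [21] #.#.# => .  t=3,i=6
  [20] #.#.. => #  t=0,i=12
  [19] #..## => #  t=1,i=6
  [18] #..#. => #  t=4,i=7
  [17] #...# => .  t=0,i=5
  [16] #.... => .  t=0,i=18
  [15] .#### => .  t=0,i=1
  [14] .###. => .  t=1,i=3
  [13] .##.# => #  t=0,i=10
  [12] .##.. => #  t=3,i=19
  [11] .#.## => #  t=0,i=8
  [10] .#.#. => .  t=3,i=7
  [9] .#..# => .  t=3,i=9
  [8] .#... => #  t=0,i=13
  [7] ..### => #  t=0,i=0
  [6] ..##. => #  t=1,i=21
  [5] ..#.# => #  t=0,i=7
  [4] ..#.. => .  t=0,i=16
  [3] ...## => #  t=0,i=21
  [2] ...#. => .  t=0,i=6
  [1] ....# => .  t=0,i=20
  [0] ..... => .  t=0,i=19
  bits 11011111010111000011100111101000 = 3747363304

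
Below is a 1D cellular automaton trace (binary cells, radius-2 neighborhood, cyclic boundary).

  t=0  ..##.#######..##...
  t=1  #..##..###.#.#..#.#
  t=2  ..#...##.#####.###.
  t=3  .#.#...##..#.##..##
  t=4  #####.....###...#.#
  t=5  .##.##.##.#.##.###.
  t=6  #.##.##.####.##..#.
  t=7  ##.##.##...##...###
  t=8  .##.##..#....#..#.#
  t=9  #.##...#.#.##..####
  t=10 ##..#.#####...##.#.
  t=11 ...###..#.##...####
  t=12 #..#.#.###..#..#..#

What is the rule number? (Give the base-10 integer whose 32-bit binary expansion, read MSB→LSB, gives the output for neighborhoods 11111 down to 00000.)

3174837671

  ##### -> #   bit 31 = 1  t=0,i=7
  ####. -> .   bit 30 = 0  t=0,i=10
  ###.# -> #   bit 29 = 1  t=1,i=9
  ###.. -> #   bit 28 = 1  t=0,i=11
  ##.## -> #   bit 27 = 1  t=0,i=4
  ##.#. -> #   bit 26 = 1  t=1,i=10
  ##..# -> .   bit 25 = 0  t=0,i=12
  ##... -> #   bit 24 = 1  t=0,i=16
  #.### -> .   bit 23 = 0  t=0,i=5
  #.##. -> .   bit 22 = 0  t=1,i=18
  #.#.# -> #   bit 21 = 1  t=1,i=11
  #.#.. -> #   bit 20 = 1  t=1,i=13
  #..## -> #   bit 19 = 1  t=0,i=13
  #..#. -> #   bit 18 = 1  t=1,i=15
  #...# -> .   bit 17 = 0  t=2,i=0
  #.... -> .   bit 16 = 0  t=0,i=17
  .#### -> .   bit 15 = 0  t=0,i=6
  .###. -> .   bit 14 = 0  t=1,i=8
  .##.# -> #   bit 13 = 1  t=0,i=3
  .##.. -> .   bit 12 = 0  t=0,i=15
  .#.## -> #   bit 11 = 1  t=1,i=17
  .#.#. -> #   bit 10 = 1  t=1,i=12
  .#..# -> .   bit 9 = 0  t=1,i=14
  .#... -> #   bit 8 = 1  t=2,i=3
  ..### -> #   bit 7 = 1  t=1,i=7
  ..##. -> .   bit 6 = 0  t=0,i=2
  ..#.# -> #   bit 5 = 1  t=1,i=16
  ..#.. -> .   bit 4 = 0  t=2,i=2
  ...## -> .   bit 3 = 0  t=0,i=1
  ...#. -> #   bit 2 = 1  t=2,i=1
  ....# -> #   bit 1 = 1  t=0,i=0
  ..... -> #   bit 0 = 1  t=0,i=18
  bits 10111101001111000010110110100111 = 3174837671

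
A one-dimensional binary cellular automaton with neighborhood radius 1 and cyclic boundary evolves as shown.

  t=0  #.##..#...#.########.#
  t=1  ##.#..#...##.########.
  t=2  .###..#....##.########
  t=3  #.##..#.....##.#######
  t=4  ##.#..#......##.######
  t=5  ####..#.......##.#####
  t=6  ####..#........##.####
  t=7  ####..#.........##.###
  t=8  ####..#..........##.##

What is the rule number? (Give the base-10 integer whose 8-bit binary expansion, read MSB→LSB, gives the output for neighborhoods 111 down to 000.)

  nb ###: next=#  (t=0,i=13, bit7=1)
  nb ##.: next=#  (t=0,i=0, bit6=1)
  nb #.#: next=#  (t=0,i=1, bit5=1)
  nb #..: next=.  (t=0,i=4, bit4=0)
  nb .##: next=.  (t=0,i=2, bit3=0)
  nb .#.: next=#  (t=0,i=6, bit2=1)
  nb ..#: next=.  (t=0,i=5, bit1=0)
  nb ...: next=.  (t=0,i=8, bit0=0)
  bits 11100100 = 228

228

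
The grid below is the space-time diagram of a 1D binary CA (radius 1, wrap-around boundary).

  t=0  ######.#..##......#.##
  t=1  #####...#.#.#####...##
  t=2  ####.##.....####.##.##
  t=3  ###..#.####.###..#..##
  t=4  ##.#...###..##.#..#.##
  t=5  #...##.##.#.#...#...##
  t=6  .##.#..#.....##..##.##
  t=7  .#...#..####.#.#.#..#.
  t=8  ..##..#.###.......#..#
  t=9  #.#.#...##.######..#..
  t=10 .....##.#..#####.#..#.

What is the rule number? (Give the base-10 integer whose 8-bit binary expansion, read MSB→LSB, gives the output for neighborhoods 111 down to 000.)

  [7] ### => #  t=0,i=0
  [6] ##. => .  t=0,i=5
  [5] #.# => .  t=0,i=6
  [4] #.. => #  t=0,i=8
  [3] .## => #  t=0,i=10
  [2] .#. => .  t=0,i=7
  [1] ..# => .  t=0,i=9
  [0] ... => #  t=0,i=13
  bits 10011001 = 153

153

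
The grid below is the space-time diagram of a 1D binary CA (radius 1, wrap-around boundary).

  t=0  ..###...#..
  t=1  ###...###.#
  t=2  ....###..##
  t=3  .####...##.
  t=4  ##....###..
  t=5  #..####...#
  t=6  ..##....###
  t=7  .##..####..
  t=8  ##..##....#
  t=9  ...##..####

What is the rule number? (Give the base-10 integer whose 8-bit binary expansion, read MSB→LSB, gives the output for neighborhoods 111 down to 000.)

47

  nb ###: next=.  (t=0,i=3, bit7=0)
  nb ##.: next=.  (t=0,i=4, bit6=0)
  nb #.#: next=#  (t=1,i=9, bit5=1)
  nb #..: next=.  (t=0,i=5, bit4=0)
  nb .##: next=#  (t=0,i=2, bit3=1)
  nb .#.: next=#  (t=0,i=8, bit2=1)
  nb ..#: next=#  (t=0,i=1, bit1=1)
  nb ...: next=#  (t=0,i=0, bit0=1)
  bits 00101111 = 47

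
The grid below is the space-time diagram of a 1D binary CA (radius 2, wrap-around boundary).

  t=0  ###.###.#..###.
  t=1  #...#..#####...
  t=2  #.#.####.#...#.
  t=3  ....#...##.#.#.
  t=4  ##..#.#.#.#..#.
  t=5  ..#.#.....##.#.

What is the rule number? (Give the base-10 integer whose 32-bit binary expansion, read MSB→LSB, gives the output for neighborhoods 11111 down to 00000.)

2258305777

  nb #####: next=#  (t=1,i=9, bit31=1)
  nb ####.: next=.  (t=1,i=10, bit30=0)
  nb ###.#: next=.  (t=0,i=2, bit29=0)
  nb ###..: next=.  (t=1,i=11, bit28=0)
  nb ##.##: next=.  (t=0,i=3, bit27=0)
  nb ##.#.: next=#  (t=0,i=7, bit26=1)
  nb ##..#: next=#  (t=4,i=2, bit25=1)
  nb ##...: next=.  (t=1,i=12, bit24=0)
  nb #.###: next=#  (t=0,i=0, bit23=1)
  nb #.##.: next=.  (t=4,i=0, bit22=0)
  nb #.#.#: next=.  (t=2,i=0, bit21=0)
  nb #.#..: next=#  (t=0,i=8, bit20=1)
  nb #..##: next=#  (t=0,i=10, bit19=1)
  nb #..#.: next=.  (t=4,i=3, bit18=0)
  nb #...#: next=#  (t=1,i=2, bit17=1)
  nb #....: next=#  (t=3,i=0, bit16=1)
  nb .####: next=.  (t=1,i=8, bit15=0)
  nb .###.: next=.  (t=0,i=1, bit14=0)
  nb .##.#: next=.  (t=3,i=9, bit13=0)
  nb .##..: next=.  (t=4,i=1, bit12=0)
  nb .#.##: next=.  (t=2,i=3, bit11=0)
  nb .#.#.: next=.  (t=2,i=1, bit10=0)
  nb .#..#: next=#  (t=0,i=9, bit9=1)
  nb .#...: next=.  (t=1,i=1, bit8=0)
  nb ..###: next=#  (t=0,i=11, bit7=1)
  nb ..##.: next=#  (t=3,i=8, bit6=1)
  nb ..#.#: next=#  (t=2,i=13, bit5=1)
  nb ..#..: next=#  (t=1,i=0, bit4=1)
  nb ...##: next=.  (t=3,i=7, bit3=0)
  nb ...#.: next=.  (t=1,i=3, bit2=0)
  nb ....#: next=.  (t=3,i=2, bit1=0)
  nb .....: next=#  (t=3,i=1, bit0=1)
  bits 10000110100110110000001011110001 = 2258305777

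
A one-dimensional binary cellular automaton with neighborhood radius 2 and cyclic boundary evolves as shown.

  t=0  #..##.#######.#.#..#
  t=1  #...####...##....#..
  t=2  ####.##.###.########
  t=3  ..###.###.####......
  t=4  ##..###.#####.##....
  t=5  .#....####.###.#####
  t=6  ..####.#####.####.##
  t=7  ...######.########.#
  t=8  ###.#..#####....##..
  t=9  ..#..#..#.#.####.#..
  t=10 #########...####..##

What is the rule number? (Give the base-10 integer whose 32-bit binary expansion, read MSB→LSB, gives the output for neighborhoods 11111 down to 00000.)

  [31] ##### => .  t=0,i=8
  [30] ####. => #  t=0,i=11
  [29] ###.# => #  t=0,i=12
  [28] ###.. => .  t=1,i=7
  [27] ##.## => #  t=0,i=5
  [26] ##.#. => .  t=0,i=13
  [25] ##..# => .  t=0,i=1
  [24] ##... => #  t=1,i=8
  [23] #.### => #  t=0,i=6
  [22] #.##. => .  t=2,i=5
  [21] #.#.# => .  t=0,i=14
  [20] #.#.. => .  t=0,i=16
  [19] #..## => .  t=0,i=2
  [18] #..#. => #  t=1,i=19
  [17] #...# => #  t=1,i=2
  [16] #.... => #  t=1,i=14
  [15] .#### => #  t=0,i=7
  [14] .###. => .  t=2,i=9
  [13] .##.# => #  t=0,i=4
  [12] .##.. => #  t=0,i=0
  [11] .#.## => .  t=9,i=11
  [10] .#.#. => .  t=0,i=15
  [9] .#..# => #  t=0,i=17
  [8] .#... => #  t=1,i=1
  [7] ..### => .  t=1,i=4
  [6] ..##. => .  t=0,i=3
  [5] ..#.# => #  t=9,i=8
  [4] ..#.. => #  t=1,i=0
  [3] ...## => #  t=1,i=3
  [2] ...#. => #  t=1,i=16
  [1] ....# => #  t=1,i=15
  [0] ..... => .  t=3,i=16
  bits 01101001100001111011001100111110 = 1770500926

1770500926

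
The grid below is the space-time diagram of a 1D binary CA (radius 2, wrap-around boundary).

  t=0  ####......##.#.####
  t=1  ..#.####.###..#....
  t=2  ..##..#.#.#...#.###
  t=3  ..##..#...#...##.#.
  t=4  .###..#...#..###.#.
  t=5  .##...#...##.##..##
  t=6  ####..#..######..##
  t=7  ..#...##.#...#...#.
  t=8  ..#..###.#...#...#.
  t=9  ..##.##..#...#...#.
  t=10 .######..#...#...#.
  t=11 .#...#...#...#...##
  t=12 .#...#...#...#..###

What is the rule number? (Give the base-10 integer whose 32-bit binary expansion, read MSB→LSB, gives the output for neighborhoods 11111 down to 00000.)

  [31] ##### => .  t=0,i=0
  [30] ####. => #  t=0,i=2
  [29] ###.# => .  t=1,i=7
  [28] ###.. => .  t=0,i=3
  [27] ##.## => #  t=1,i=8
  [26] ##.#. => .  t=0,i=12
  [25] ##..# => .  t=1,i=12
  [24] ##... => #  t=0,i=4
  [23] #.### => .  t=0,i=15
  [22] #.##. => #  t=5,i=1
  [21] #.#.# => .  t=0,i=13
  [20] #.#.. => #  t=2,i=10
  [19] #..## => .  t=2,i=1
  [18] #..#. => .  t=1,i=13
  [17] #...# => .  t=2,i=12
  [16] #.... => #  t=0,i=5
  [15] .#### => .  t=0,i=16
  [14] .###. => #  t=1,i=10
  [13] .##.# => #  t=0,i=11
  [12] .##.. => #  t=2,i=3
  [11] .#.## => #  t=0,i=14
  [10] .#.#. => .  t=2,i=7
  [9] .#..# => #  t=4,i=11
  [8] .#... => .  t=1,i=15
  [7] ..### => #  t=4,i=1
  [6] ..##. => #  t=0,i=10
  [5] ..#.# => #  t=1,i=2
  [4] ..#.. => #  t=1,i=14
  [3] ...## => #  t=0,i=9
  [2] ...#. => .  t=1,i=1
  [1] ....# => .  t=0,i=8
  [0] ..... => #  t=0,i=6
  bits 01001001010100010111101011111001 = 1230076665

1230076665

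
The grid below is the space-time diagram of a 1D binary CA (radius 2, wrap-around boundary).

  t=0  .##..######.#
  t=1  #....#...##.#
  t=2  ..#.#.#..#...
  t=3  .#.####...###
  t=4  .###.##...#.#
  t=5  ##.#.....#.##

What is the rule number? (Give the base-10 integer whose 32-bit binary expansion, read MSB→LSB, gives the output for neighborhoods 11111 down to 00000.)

1890651589

  [31] ##### => .  t=0,i=7
  [30] ####. => #  t=0,i=9
  [29] ###.# => #  t=0,i=10
  [28] ###.. => #  t=3,i=6
  [27] ##.## => .  t=1,i=11
  [26] ##.#. => .  t=0,i=11
  [25] ##..# => .  t=0,i=3
  [24] ##... => .  t=1,i=1
  [23] #.### => #  t=3,i=3
  [22] #.##. => .  t=0,i=1
  [21] #.#.# => #  t=0,i=12
  [20] #.#.. => #  t=2,i=6
  [19] #..## => .  t=0,i=4
  [18] #..#. => .  t=2,i=8
  [17] #...# => .  t=1,i=7
  [16] #.... => #  t=1,i=2
  [15] .#### => .  t=0,i=6
  [14] .###. => .  t=3,i=11
  [13] .##.# => .  t=1,i=10
  [12] .##.. => .  t=0,i=2
  [11] .#.## => #  t=0,i=0
  [10] .#.#. => #  t=2,i=3
  [9] .#..# => .  t=2,i=7
  [8] .#... => #  t=1,i=6
  [7] ..### => #  t=0,i=5
  [6] ..##. => #  t=1,i=9
  [5] ..#.# => .  t=2,i=2
  [4] ..#.. => .  t=1,i=5
  [3] ...## => .  t=1,i=8
  [2] ...#. => #  t=1,i=4
  [1] ....# => .  t=1,i=3
  [0] ..... => #  t=2,i=12
  bits 01110000101100010000110111000101 = 1890651589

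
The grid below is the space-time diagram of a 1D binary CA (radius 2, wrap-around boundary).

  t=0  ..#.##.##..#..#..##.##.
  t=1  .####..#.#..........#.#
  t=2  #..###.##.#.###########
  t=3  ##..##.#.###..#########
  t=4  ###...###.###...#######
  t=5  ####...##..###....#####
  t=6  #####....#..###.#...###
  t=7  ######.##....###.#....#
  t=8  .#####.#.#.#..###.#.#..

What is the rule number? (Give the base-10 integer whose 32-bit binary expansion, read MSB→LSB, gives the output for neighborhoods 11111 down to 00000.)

  ##### -> #   bit 31 = 1  t=2,i=14
  ####. -> #   bit 30 = 1  t=1,i=3
  ###.# -> #   bit 29 = 1  t=2,i=5
  ###.. -> #   bit 28 = 1  t=1,i=4
  ##.## -> .   bit 27 = 0  t=0,i=6
  ##.#. -> #   bit 26 = 1  t=2,i=9
  ##..# -> #   bit 25 = 1  t=0,i=9
  ##... -> #   bit 24 = 1  t=0,i=22
  #.### -> .   bit 23 = 0  t=1,i=1
  #.##. -> #   bit 22 = 1  t=0,i=4
  #.#.# -> #   bit 21 = 1  t=1,i=22
  #.#.. -> .   bit 20 = 0  t=1,i=9
  #..## -> .   bit 19 = 0  t=0,i=16
  #..#. -> .   bit 18 = 0  t=0,i=10
  #...# -> .   bit 17 = 0  t=0,i=0
  #.... -> .   bit 16 = 0  t=1,i=11
  .#### -> .   bit 15 = 0  t=1,i=2
  .###. -> #   bit 14 = 1  t=2,i=4
  .##.# -> .   bit 13 = 0  t=0,i=5
  .##.. -> .   bit 12 = 0  t=0,i=8
  .#.## -> #   bit 11 = 1  t=0,i=3
  .#.#. -> #   bit 10 = 1  t=1,i=8
  .#..# -> .   bit 9 = 0  t=0,i=12
  .#... -> #   bit 8 = 1  t=1,i=10
  ..### -> .   bit 7 = 0  t=2,i=3
  ..##. -> .   bit 6 = 0  t=0,i=17
  ..#.# -> #   bit 5 = 1  t=0,i=2
  ..#.. -> .   bit 4 = 0  t=0,i=11
  ...## -> .   bit 3 = 0  t=4,i=5
  ...#. -> #   bit 2 = 1  t=0,i=1
  ....# -> #   bit 1 = 1  t=1,i=18
  ..... -> #   bit 0 = 1  t=1,i=12
  bits 11110111011000000100110100100111 = 4150283559

4150283559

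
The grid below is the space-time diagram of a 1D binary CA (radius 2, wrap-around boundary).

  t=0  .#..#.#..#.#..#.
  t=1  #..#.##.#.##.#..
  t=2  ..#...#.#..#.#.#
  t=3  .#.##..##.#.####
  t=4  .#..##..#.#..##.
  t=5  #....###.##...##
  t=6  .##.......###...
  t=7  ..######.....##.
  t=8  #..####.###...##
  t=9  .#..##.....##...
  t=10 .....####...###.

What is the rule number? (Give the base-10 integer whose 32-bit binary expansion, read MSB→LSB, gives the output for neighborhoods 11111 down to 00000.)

3275207937

  #####|#  b31=1 t=7,i=4
  ####.|#  b30=1 t=3,i=14
  ###.#|.  b29=0 t=3,i=15
  ###..|.  b28=0 t=5,i=0
  ##.##|.  b27=0 t=5,i=8
  ##.#.|.  b26=0 t=1,i=7
  ##..#|#  b25=1 t=3,i=5
  ##...|#  b24=1 t=5,i=1
  #.###|.  b23=0 t=3,i=12
  #.##.|.  b22=0 t=1,i=5
  #.#.#|#  b21=1 t=1,i=8
  #.#..|#  b20=1 t=0,i=6
  #..##|.  b19=0 t=3,i=6
  #..#.|#  b18=1 t=0,i=0
  #...#|#  b17=1 t=2,i=4
  #....|#  b16=1 t=5,i=2
  .####|#  b15=1 t=3,i=13
  .###.|.  b14=0 t=5,i=6
  .##.#|#  b13=1 t=1,i=6
  .##..|#  b12=1 t=3,i=4
  .#.##|.  b11=0 t=1,i=4
  .#.#.|#  b10=1 t=0,i=5
  .#..#|.  b9=0 t=0,i=2
  .#...|#  b8=1 t=2,i=3
  ..###|.  b7=0 t=5,i=5
  ..##.|.  b6=0 t=3,i=7
  ..#.#|.  b5=0 t=0,i=4
  ..#..|.  b4=0 t=0,i=1
  ...##|.  b3=0 t=5,i=4
  ...#.|.  b2=0 t=2,i=5
  ....#|.  b1=0 t=5,i=3
  .....|#  b0=1 t=6,i=5
  bits 11000011001101111011010100000001 = 3275207937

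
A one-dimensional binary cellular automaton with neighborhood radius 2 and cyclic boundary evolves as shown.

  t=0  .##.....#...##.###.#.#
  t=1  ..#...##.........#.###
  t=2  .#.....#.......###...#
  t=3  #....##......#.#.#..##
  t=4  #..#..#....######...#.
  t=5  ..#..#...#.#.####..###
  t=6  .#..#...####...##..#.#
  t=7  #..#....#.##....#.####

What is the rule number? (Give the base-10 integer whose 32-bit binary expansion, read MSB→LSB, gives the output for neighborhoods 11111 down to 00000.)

4028896422

  #####|#  b31=1 t=4,i=13
  ####.|#  b30=1 t=4,i=15
  ###.#|#  b29=1 t=0,i=17
  ###..|#  b28=1 t=1,i=21
  ##.##|.  b27=0 t=0,i=14
  ##.#.|.  b26=0 t=0,i=18
  ##..#|.  b25=0 t=1,i=0
  ##...|.  b24=0 t=0,i=3
  #.###|.  b23=0 t=0,i=15
  #.##.|.  b22=0 t=0,i=1
  #.#.#|#  b21=1 t=0,i=19
  #.#..|.  b20=0 t=2,i=1
  #..##|.  b19=0 t=3,i=19
  #..#.|#  b18=1 t=1,i=1
  #...#|.  b17=0 t=0,i=10
  #....|.  b16=0 t=0,i=4
  .####|.  b15=0 t=4,i=12
  .###.|.  b14=0 t=0,i=16
  .##.#|.  b13=0 t=0,i=13
  .##..|#  b12=1 t=0,i=2
  .#.##|.  b11=0 t=0,i=0
  .#.#.|#  b10=1 t=0,i=20
  .#..#|.  b9=0 t=3,i=18
  .#...|.  b8=0 t=0,i=9
  ..###|#  b7=1 t=2,i=15
  ..##.|.  b6=0 t=0,i=12
  ..#.#|#  b5=1 t=1,i=17
  ..#..|.  b4=0 t=0,i=8
  ...##|.  b3=0 t=0,i=11
  ...#.|#  b2=1 t=0,i=7
  ....#|#  b1=1 t=0,i=6
  .....|.  b0=0 t=0,i=5
  bits 11110000001001000001010010100110 = 4028896422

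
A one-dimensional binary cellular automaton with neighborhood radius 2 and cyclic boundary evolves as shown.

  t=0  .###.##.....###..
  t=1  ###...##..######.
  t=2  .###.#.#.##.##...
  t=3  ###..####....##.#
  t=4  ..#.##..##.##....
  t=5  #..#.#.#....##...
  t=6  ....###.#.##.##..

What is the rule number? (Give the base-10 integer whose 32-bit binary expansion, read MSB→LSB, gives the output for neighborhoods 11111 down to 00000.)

2435341706

  #####|#  b31=1 t=1,i=12
  ####.|.  b30=0 t=1,i=14
  ###.#|.  b29=0 t=0,i=3
  ###..|#  b28=1 t=0,i=14
  ##.##|.  b27=0 t=0,i=4
  ##.#.|.  b26=0 t=2,i=4
  ##..#|.  b25=0 t=1,i=8
  ##...|#  b24=1 t=0,i=7
  #.###|.  b23=0 t=1,i=0
  #.##.|.  b22=0 t=0,i=5
  #.#.#|#  b21=1 t=2,i=5
  #.#..|.  b20=0 t=5,i=7
  #..##|#  b19=1 t=1,i=9
  #..#.|.  b18=0 t=5,i=2
  #...#|.  b17=0 t=0,i=16
  #....|.  b16=0 t=0,i=8
  .####|.  b15=0 t=1,i=11
  .###.|#  b14=1 t=0,i=2
  .##.#|.  b13=0 t=2,i=10
  .##..|#  b12=1 t=0,i=6
  .#.##|#  b11=1 t=2,i=8
  .#.#.|#  b10=1 t=2,i=6
  .#..#|.  b9=0 t=5,i=1
  .#...|#  b8=1 t=5,i=8
  ..###|#  b7=1 t=0,i=1
  ..##.|.  b6=0 t=1,i=6
  ..#.#|.  b5=0 t=4,i=2
  ..#..|.  b4=0 t=5,i=0
  ...##|#  b3=1 t=0,i=0
  ...#.|.  b2=0 t=4,i=1
  ....#|#  b1=1 t=0,i=10
  .....|.  b0=0 t=0,i=9
  bits 10010001001010000101110110001010 = 2435341706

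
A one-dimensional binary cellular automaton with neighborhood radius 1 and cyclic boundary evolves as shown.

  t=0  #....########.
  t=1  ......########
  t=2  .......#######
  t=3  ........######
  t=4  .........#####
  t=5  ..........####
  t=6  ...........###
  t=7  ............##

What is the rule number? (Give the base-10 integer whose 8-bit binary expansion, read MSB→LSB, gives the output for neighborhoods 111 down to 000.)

  nb ###: next=#  (t=0,i=6, bit7=1)
  nb ##.: next=#  (t=0,i=12, bit6=1)
  nb #.#: next=#  (t=0,i=13, bit5=1)
  nb #..: next=.  (t=0,i=1, bit4=0)
  nb .##: next=.  (t=0,i=5, bit3=0)
  nb .#.: next=.  (t=0,i=0, bit2=0)
  nb ..#: next=.  (t=0,i=4, bit1=0)
  nb ...: next=.  (t=0,i=2, bit0=0)
  bits 11100000 = 224

224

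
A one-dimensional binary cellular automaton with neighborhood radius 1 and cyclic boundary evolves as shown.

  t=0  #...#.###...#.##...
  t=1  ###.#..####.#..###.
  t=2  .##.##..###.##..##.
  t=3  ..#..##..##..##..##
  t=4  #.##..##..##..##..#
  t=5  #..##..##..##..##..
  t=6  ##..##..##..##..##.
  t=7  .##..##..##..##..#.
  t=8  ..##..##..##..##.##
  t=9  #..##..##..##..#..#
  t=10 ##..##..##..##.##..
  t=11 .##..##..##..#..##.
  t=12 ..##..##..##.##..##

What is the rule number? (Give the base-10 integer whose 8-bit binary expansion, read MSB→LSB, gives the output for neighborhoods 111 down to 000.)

  ###|#  b7=1 t=0,i=7
  ##.|#  b6=1 t=0,i=8
  #.#|.  b5=0 t=0,i=5
  #..|#  b4=1 t=0,i=1
  .##|.  b3=0 t=0,i=6
  .#.|#  b2=1 t=0,i=0
  ..#|.  b1=0 t=0,i=3
  ...|#  b0=1 t=0,i=2
  bits 11010101 = 213

213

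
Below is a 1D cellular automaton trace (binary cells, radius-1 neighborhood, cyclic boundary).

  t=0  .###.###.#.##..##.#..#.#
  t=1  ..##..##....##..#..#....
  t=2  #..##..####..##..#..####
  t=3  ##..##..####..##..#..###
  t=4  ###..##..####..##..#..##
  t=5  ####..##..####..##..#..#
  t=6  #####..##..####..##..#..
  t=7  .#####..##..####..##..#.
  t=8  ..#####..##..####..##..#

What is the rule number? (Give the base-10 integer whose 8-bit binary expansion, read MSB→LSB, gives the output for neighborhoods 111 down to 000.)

  [7] ### => #  t=0,i=2
  [6] ##. => #  t=0,i=3
  [5] #.# => .  t=0,i=0
  [4] #.. => #  t=0,i=13
  [3] .## => .  t=0,i=1
  [2] .#. => .  t=0,i=9
  [1] ..# => .  t=0,i=14
  [0] ... => #  t=1,i=0
  bits 11010001 = 209

209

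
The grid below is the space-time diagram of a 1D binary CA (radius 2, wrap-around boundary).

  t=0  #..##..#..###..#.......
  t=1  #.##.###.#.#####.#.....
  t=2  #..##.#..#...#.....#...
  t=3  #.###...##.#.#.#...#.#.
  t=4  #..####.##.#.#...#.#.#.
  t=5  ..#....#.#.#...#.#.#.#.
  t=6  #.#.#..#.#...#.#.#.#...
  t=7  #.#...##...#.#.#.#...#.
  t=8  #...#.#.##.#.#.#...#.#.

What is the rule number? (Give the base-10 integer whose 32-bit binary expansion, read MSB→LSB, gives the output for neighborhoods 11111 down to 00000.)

  [31] ##### => #  t=1,i=13
  [30] ####. => .  t=1,i=14
  [29] ###.# => .  t=1,i=7
  [28] ###.. => #  t=0,i=12
  [27] ##.## => #  t=1,i=4
  [26] ##.#. => .  t=1,i=8
  [25] ##..# => #  t=0,i=5
  [24] ##... => #  t=3,i=5
  [23] #.### => .  t=1,i=5
  [22] #.##. => .  t=1,i=2
  [21] #.#.# => #  t=1,i=9
  [20] #.#.. => .  t=1,i=17
  [19] #..## => #  t=0,i=2
  [18] #..#. => #  t=0,i=6
  [17] #...# => #  t=2,i=11
  [16] #.... => #  t=0,i=17
  [15] .#### => .  t=1,i=12
  [14] .###. => #  t=0,i=11
  [13] .##.# => #  t=1,i=3
  [12] .##.. => .  t=0,i=4
  [11] .#.## => .  t=1,i=1
  [10] .#.#. => .  t=3,i=12
  [9] .#..# => .  t=0,i=1
  [8] .#... => .  t=0,i=16
  [7] ..### => .  t=0,i=10
  [6] ..##. => #  t=0,i=3
  [5] ..#.# => #  t=1,i=0
  [4] ..#.. => #  t=0,i=0
  [3] ...## => .  t=3,i=7
  [2] ...#. => .  t=0,i=22
  [1] ....# => .  t=0,i=21
  [0] ..... => .  t=0,i=18
  bits 10011011001011110110000001110000 = 2603573360

2603573360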